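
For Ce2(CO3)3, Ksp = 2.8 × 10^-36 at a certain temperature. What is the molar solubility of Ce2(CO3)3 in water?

Ce2(CO3)3(s) ⇌ 2 Ce^3+ + 3 CO3^2-
Ksp = [Ce^3+]^2[CO3^2-]^3
For each mole of Ce2(CO3)3 that dissolves: [Ce^3+] = 2s, [CO3^2-] = 3s.
Substituting: Ksp = (2s)^2(3s)^3 = 108s^5
s = (2.8 × 10^-36 / 108)^(1/5) = 3.0 × 10^-8 M

s ≈ 3.0 x 10^-8 M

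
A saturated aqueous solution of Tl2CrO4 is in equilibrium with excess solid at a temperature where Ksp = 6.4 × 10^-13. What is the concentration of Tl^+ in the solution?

Tl2CrO4(s) ⇌ 2 Tl^+(aq) + CrO4^2-(aq)
Ksp = [Tl^+]^2[CrO4^2-]
With molar solubility s: [Tl^+] = 2s, [CrO4^2-] = s.
So Ksp = (2s)^2 × s = 4s^3
s = (6.4 × 10^-13 / 4)^(1/3) = 5.43 x 10^-5 M
[Tl^+] = 2s = 1.1 × 10^-4 M

1.1 × 10^-4 M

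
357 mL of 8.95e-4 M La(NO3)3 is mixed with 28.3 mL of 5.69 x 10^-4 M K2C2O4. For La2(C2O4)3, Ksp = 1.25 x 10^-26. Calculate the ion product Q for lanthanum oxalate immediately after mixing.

Total volume = 357 + 28.3 = 385.3 mL.
[La^3+] = 8.95 × 10^-4 × (357/385.3) = 8.293 × 10^-4 M
[C2O4^2-] = 5.69 x 10^-4 × (28.3/385.3) = 4.179 × 10^-5 M
La2(C2O4)3(s) ⇌ 2 La^3+(aq) + 3 C2O4^2-(aq), so Q = [La^3+]^2[C2O4^2-]^3
Q = (8.293 x 10^-4)^2(4.179 × 10^-5)^3 = 5.02 × 10^-20
Q > Ksp, so La2(C2O4)3 will precipitate.

Q ≈ 5.02e-20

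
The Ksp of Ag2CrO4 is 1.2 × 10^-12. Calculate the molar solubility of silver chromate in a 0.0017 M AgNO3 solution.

s ≈ 4.2e-7 M

Ag2CrO4(s) <=> 2 Ag^+(aq) + CrO4^2-(aq)
Ksp = [Ag^+]^2[CrO4^2-]
Let s = moles of Ag2CrO4 that dissolve per litre. [Ag^+] = 0.0017 + 2s ≈ 0.0017, [CrO4^2-] = s (since Ag^+ from AgNO3 dominates).
Ksp ≈ (0.0017)^2 × s
s = 4.2 × 10^-7 M
Check: 2s = 8.3 × 10^-7 ≪ 0.0017, so the approximation is valid.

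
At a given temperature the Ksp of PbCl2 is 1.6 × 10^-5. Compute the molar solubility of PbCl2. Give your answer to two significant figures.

PbCl2(s) ⇌ Pb^2+(aq) + 2 Cl^-(aq)
Ksp = [Pb^2+][Cl^-]^2
Let s = molar solubility. Then [Pb^2+] = s and [Cl^-] = 2s.
So Ksp = s × (2s)^2 = 4s^3
Solving, s = (1.6 × 10^-5/4)^(1/3) = 1.6 × 10^-2 M

0.016 M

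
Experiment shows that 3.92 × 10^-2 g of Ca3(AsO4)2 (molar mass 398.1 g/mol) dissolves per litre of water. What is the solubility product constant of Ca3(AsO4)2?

1.00 x 10^-18

Molar solubility s = (3.92 x 10^-2 g/L) / (398.1 g/mol) = 9.847 x 10^-5 M.
Ca3(AsO4)2(s) <=> 3 Ca^2+ + 2 AsO4^3-
Let s = molar solubility. Then [Ca^2+] = 3s and [AsO4^3-] = 2s.
Ksp = [Ca^2+]^3[AsO4^3-]^2
So Ksp = (3s)^3 × (2s)^2 = 108s^5
Ksp = 108 × (9.847 × 10^-5)^5 = 1.00 × 10^-18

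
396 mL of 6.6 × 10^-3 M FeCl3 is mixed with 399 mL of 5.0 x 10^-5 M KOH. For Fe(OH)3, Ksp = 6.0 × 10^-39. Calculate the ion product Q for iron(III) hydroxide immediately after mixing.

5.2 × 10^-17

Total volume = 396 + 399 = 795 mL.
[Fe^3+] = 6.6 x 10^-3 × (396/795) = 3.29 x 10^-3 M
[OH^-] = 5.0 x 10^-5 × (399/795) = 2.51 × 10^-5 M
Fe(OH)3(s) ⇌ Fe^3+ + 3 OH^-, so Q = [Fe^3+][OH^-]^3
Q = (3.29 × 10^-3)(2.51 × 10^-5)^3 = 5.2 × 10^-17
Q > Ksp, so Fe(OH)3 will precipitate.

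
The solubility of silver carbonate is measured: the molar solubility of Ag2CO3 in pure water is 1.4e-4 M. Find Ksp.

Ksp = 1.1 × 10^-11

Ag2CO3(s) ⇌ 2 Ag^+ + CO3^2-
If s mol/L of Ag2CO3 dissolves, [Ag^+] = 2s and [CO3^2-] = s.
Ksp = [Ag^+]^2[CO3^2-]
Ksp = (2s)^2s = 4s^3
Ksp = 4 × (1.4 × 10^-4)^3 = 1.1 × 10^-11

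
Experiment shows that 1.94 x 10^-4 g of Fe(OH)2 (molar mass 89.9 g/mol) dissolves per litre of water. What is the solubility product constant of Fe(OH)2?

Molar solubility s = (1.94 x 10^-4 g/L) / (89.9 g/mol) = 2.158 × 10^-6 M.
Fe(OH)2(s) ⇌ Fe^2+ + 2 OH^-
With molar solubility s: [Fe^2+] = s, [OH^-] = 2s.
Ksp = [Fe^2+][OH^-]^2
So Ksp = s × (2s)^2 = 4s^3
With s = 2.158 x 10^-6: Ksp = 4.02 × 10^-17

Ksp ≈ 4.02 x 10^-17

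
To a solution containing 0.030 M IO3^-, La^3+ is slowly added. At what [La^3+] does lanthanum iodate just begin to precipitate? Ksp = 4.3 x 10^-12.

La(IO3)3(s) <=> La^3+(aq) + 3 IO3^-(aq)
Ksp = [La^3+][IO3^-]^3
Precipitation begins when Q = Ksp. With [IO3^-] = 0.030 M:
4.3 x 10^-12 = (0.030)^3 × [La^3+]
[La^3+] = (4.3 x 10^-12 / 2.70 x 10^-5) = 1.6 × 10^-7 M

[La^3+] = 1.6 × 10^-7 M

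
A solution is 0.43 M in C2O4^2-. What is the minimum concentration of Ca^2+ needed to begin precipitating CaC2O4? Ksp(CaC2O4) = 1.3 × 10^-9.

3.0e-9 M

CaC2O4(s) ⇌ Ca^2+ + C2O4^2-
Ksp = [Ca^2+][C2O4^2-]
Precipitation begins when Q = Ksp. With [C2O4^2-] = 0.43 M:
1.3 × 10^-9 = (0.43) × [Ca^2+]
[Ca^2+] = (1.3 × 10^-9 / 4.3 x 10^-1) = 3.0 × 10^-9 M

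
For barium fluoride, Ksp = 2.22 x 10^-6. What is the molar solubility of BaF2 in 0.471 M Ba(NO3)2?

BaF2(s) ⇌ Ba^2+(aq) + 2 F^-(aq)
Ksp = [Ba^2+][F^-]^2
Let s be the molar solubility in this solution. [Ba^2+] = 0.471 + s ≈ 0.471, [F^-] = 2s (common-ion effect: Ba^2+ is already 0.471 M).
Ksp ≈ 0.471 × (2s)^2
s = 1.09 × 10^-3 M
Check: s = 1.1 × 10^-3 ≪ 0.471, so the approximation is valid.

1.09e-3 M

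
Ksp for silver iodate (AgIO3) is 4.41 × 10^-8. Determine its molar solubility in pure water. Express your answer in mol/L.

AgIO3(s) ⇌ Ag^+(aq) + IO3^-(aq)
Ksp = [Ag^+][IO3^-]
With molar solubility s: [Ag^+] = s, [IO3^-] = s.
Ksp = (s)(s) = s^2
s = √(4.41 × 10^-8) = 2.10 × 10^-4 M

s = 2.10 × 10^-4 M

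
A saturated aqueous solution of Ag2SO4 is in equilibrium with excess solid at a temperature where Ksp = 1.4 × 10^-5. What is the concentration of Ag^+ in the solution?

Ag2SO4(s) ⇌ 2 Ag^+(aq) + SO4^2-(aq)
Ksp = [Ag^+]^2[SO4^2-]
For each mole of Ag2SO4 that dissolves: [Ag^+] = 2s, [SO4^2-] = s.
Substituting: Ksp = (2s)^2s = 4s^3
s = (1.4 × 10^-5 / 4)^(1/3) = 1.52 × 10^-2 M
[Ag^+] = 2s = 3.0 × 10^-2 M

[Ag^+] ≈ 3.0e-2 M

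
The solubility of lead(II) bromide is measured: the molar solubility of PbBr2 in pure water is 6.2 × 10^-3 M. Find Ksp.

9.5 × 10^-7

PbBr2(s) ⇌ Pb^2+ + 2 Br^-
For each mole of PbBr2 that dissolves: [Pb^2+] = s, [Br^-] = 2s.
Ksp = [Pb^2+][Br^-]^2
Substituting: Ksp = s(2s)^2 = 4s^3
With s = 6.2 × 10^-3: Ksp = 9.5 × 10^-7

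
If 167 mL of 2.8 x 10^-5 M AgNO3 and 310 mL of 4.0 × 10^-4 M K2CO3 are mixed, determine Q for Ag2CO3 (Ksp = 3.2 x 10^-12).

2.5e-14

Total volume = 167 + 310 = 477 mL.
[Ag^+] = 2.8 × 10^-5 × (167/477) = 9.80 × 10^-6 M
[CO3^2-] = 4.0 × 10^-4 × (310/477) = 2.60 x 10^-4 M
Ag2CO3(s) ⇌ 2 Ag^+(aq) + CO3^2-(aq), so Q = [Ag^+]^2[CO3^2-]
Q = (9.80 × 10^-6)^2(2.60 x 10^-4) = 2.5 × 10^-14
Q < Ksp, so no precipitate of Ag2CO3 forms.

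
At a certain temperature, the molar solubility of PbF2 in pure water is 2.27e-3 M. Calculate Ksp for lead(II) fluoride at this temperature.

PbF2(s) ⇌ Pb^2+ + 2 F^-
For each mole of PbF2 that dissolves: [Pb^2+] = s, [F^-] = 2s.
Ksp = [Pb^2+][F^-]^2
Ksp = s(2s)^2 = 4s^3
Ksp = 4 × (2.27 x 10^-3)^3 = 4.68 x 10^-8

Ksp = 4.68e-8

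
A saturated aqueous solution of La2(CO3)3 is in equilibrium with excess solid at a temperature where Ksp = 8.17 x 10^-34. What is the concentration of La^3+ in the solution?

La2(CO3)3(s) ⇌ 2 La^3+(aq) + 3 CO3^2-(aq)
Ksp = [La^3+]^2[CO3^2-]^3
Let s = molar solubility. Then [La^3+] = 2s and [CO3^2-] = 3s.
So Ksp = (2s)^2 × (3s)^3 = 108s^5
s = (8.17 x 10^-34 / 108)^(1/5) = 9.457 × 10^-8 M
[La^3+] = 2s = 1.89 x 10^-7 M

[La^3+] ≈ 1.89 × 10^-7 M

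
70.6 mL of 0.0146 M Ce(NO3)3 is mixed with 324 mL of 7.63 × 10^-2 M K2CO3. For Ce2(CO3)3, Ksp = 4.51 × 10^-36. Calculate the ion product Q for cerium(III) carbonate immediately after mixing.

Total volume = 70.6 + 324 = 394.6 mL.
[Ce^3+] = 1.46 × 10^-2 × (70.6/394.6) = 2.612 × 10^-3 M
[CO3^2-] = 7.63 × 10^-2 × (324/394.6) = 6.265 × 10^-2 M
Ce2(CO3)3(s) ⇌ 2 Ce^3+(aq) + 3 CO3^2-(aq), so Q = [Ce^3+]^2[CO3^2-]^3
Q = (2.612 x 10^-3)^2(6.265 × 10^-2)^3 = 1.68 x 10^-9
Q > Ksp, so Ce2(CO3)3 will precipitate.

1.68e-9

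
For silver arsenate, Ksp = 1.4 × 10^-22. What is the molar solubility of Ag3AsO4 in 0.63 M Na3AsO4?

s ≈ 2.0 × 10^-8 M

Ag3AsO4(s) <=> 3 Ag^+(aq) + AsO4^3-(aq)
Ksp = [Ag^+]^3[AsO4^3-]
Let s = moles of Ag3AsO4 that dissolve per litre. [Ag^+] = 3s, [AsO4^3-] = 0.63 + s ≈ 0.63 (since AsO4^3- from Na3AsO4 dominates).
Ksp ≈ (3s)^3 × 0.63
s = 2.0 × 10^-8 M
Check: s = 2.0 x 10^-8 ≪ 0.63, so the approximation is valid.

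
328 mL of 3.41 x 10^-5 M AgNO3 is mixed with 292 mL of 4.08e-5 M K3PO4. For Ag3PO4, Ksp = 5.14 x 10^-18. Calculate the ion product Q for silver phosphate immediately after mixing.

Total volume = 328 + 292 = 620 mL.
[Ag^+] = 3.41 × 10^-5 × (328/620) = 1.804 × 10^-5 M
[PO4^3-] = 4.08 x 10^-5 × (292/620) = 1.922 × 10^-5 M
Ag3PO4(s) ⇌ 3 Ag^+ + PO4^3-, so Q = [Ag^+]^3[PO4^3-]
Q = (1.804 × 10^-5)^3(1.922 x 10^-5) = 1.13 x 10^-19
Q < Ksp, so no precipitate of Ag3PO4 forms.

Q ≈ 1.13 × 10^-19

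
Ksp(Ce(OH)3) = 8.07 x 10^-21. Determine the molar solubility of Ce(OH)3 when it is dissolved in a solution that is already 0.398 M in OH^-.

s ≈ 1.28 x 10^-19 M

Ce(OH)3(s) <=> Ce^3+ + 3 OH^-
Ksp = [Ce^3+][OH^-]^3
Let s = moles of Ce(OH)3 that dissolve per litre. [Ce^3+] = s, [OH^-] = 0.398 + 3s ≈ 0.398 (since the OH^- already present dominates).
Ksp ≈ s × (0.398)^3
s = 1.28 x 10^-19 M
Check: 3s = 3.8 × 10^-19 ≪ 0.398, so the approximation is valid.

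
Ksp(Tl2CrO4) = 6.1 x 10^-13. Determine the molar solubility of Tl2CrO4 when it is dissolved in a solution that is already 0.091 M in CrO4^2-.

Tl2CrO4(s) ⇌ 2 Tl^+ + CrO4^2-
Ksp = [Tl^+]^2[CrO4^2-]
Let s be the molar solubility in this solution. [Tl^+] = 2s, [CrO4^2-] = 0.091 + s ≈ 0.091 (Ksp is small, so little additional dissolves).
Ksp ≈ (2s)^2 × 0.091
s = 1.3 x 10^-6 M
Check: s = 1.3 x 10^-6 ≪ 0.091, so the approximation is valid.

1.3 × 10^-6 M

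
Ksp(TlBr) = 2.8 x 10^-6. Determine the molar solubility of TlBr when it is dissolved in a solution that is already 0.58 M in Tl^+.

s = 4.8e-6 M

TlBr(s) ⇌ Tl^+ + Br^-
Ksp = [Tl^+][Br^-]
Let s be the molar solubility in this solution. [Tl^+] = 0.58 + s ≈ 0.58, [Br^-] = s (Ksp is small, so little additional dissolves).
Ksp ≈ 0.58 × s
s = 4.8 × 10^-6 M
Check: s = 4.8 × 10^-6 ≪ 0.58, so the approximation is valid.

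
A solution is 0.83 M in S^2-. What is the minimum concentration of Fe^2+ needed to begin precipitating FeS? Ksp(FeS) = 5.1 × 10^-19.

FeS(s) <=> Fe^2+ + S^2-
Ksp = [Fe^2+][S^2-]
Precipitation begins when Q = Ksp. With [S^2-] = 0.83 M:
5.1 × 10^-19 = (0.83) × [Fe^2+]
[Fe^2+] = (5.1 × 10^-19 / 8.3 x 10^-1) = 6.1 x 10^-19 M

6.1 × 10^-19 M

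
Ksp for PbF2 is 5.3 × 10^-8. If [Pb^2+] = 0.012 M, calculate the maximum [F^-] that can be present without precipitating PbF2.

PbF2(s) ⇌ Pb^2+ + 2 F^-
Ksp = [Pb^2+][F^-]^2
Precipitation begins when Q = Ksp. With [Pb^2+] = 0.012 M:
5.3 × 10^-8 = (0.012) × [F^-]^2
[F^-] = (5.3 × 10^-8 / 1.2 x 10^-2)^(1/2) = 2.1 × 10^-3 M

2.1 × 10^-3 M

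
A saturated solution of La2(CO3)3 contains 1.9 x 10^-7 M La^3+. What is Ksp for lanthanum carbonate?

La2(CO3)3(s) ⇌ 2 La^3+(aq) + 3 CO3^2-(aq)
Stoichiometry gives [CO3^2-] = (3/2)[La^3+] = 2.85 x 10^-7 M.
Ksp = [La^3+]^2[CO3^2-]^3
Ksp = (1.9 x 10^-7)^2 × (2.85 × 10^-7)^3 = 8.4 × 10^-34

Ksp = 8.4 x 10^-34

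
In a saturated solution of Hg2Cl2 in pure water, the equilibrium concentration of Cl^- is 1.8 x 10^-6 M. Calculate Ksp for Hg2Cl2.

Hg2Cl2(s) ⇌ Hg2^2+ + 2 Cl^-
Stoichiometry gives [Hg2^2+] = (1/2)[Cl^-] = 9.00 × 10^-7 M.
Ksp = [Hg2^2+][Cl^-]^2
Ksp = 9.00 × 10^-7 × (1.8 x 10^-6)^2 = 2.9 × 10^-18

Ksp ≈ 2.9e-18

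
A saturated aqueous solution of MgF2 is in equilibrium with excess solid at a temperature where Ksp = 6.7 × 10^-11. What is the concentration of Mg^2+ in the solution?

[Mg^2+] = 2.6 x 10^-4 M

MgF2(s) ⇌ Mg^2+ + 2 F^-
Ksp = [Mg^2+][F^-]^2
With molar solubility s: [Mg^2+] = s, [F^-] = 2s.
So Ksp = s × (2s)^2 = 4s^3
Solving, s = (6.7 × 10^-11/4)^(1/3) = 2.56 × 10^-4 M
[Mg^2+] = s = 2.6 x 10^-4 M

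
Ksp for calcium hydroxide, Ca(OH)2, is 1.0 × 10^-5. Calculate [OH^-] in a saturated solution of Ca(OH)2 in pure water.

Ca(OH)2(s) ⇌ Ca^2+(aq) + 2 OH^-(aq)
Ksp = [Ca^2+][OH^-]^2
With molar solubility s: [Ca^2+] = s, [OH^-] = 2s.
Substituting: Ksp = s(2s)^2 = 4s^3
s^3 = 1.0 × 10^-5 / 4, so s = 1.36 × 10^-2 M
[OH^-] = 2s = 2.7 × 10^-2 M

[OH^-] = 0.027 M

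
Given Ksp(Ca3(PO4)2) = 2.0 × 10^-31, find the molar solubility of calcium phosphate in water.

s ≈ 2.8e-7 M

Ca3(PO4)2(s) <=> 3 Ca^2+(aq) + 2 PO4^3-(aq)
Ksp = [Ca^2+]^3[PO4^3-]^2
For each mole of Ca3(PO4)2 that dissolves: [Ca^2+] = 3s, [PO4^3-] = 2s.
Ksp = (3s)^3(2s)^2 = 108s^5
Solving, s = (2.0 × 10^-31/108)^(1/5) = 2.8 x 10^-7 M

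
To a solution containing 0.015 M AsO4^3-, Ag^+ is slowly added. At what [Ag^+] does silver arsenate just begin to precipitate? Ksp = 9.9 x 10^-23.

Ag3AsO4(s) <=> 3 Ag^+ + AsO4^3-
Ksp = [Ag^+]^3[AsO4^3-]
Precipitation begins when Q = Ksp. With [AsO4^3-] = 0.015 M:
9.9 x 10^-23 = (0.015) × [Ag^+]^3
[Ag^+] = (9.9 x 10^-23 / 1.5 × 10^-2)^(1/3) = 1.9 × 10^-7 M

1.9 x 10^-7 M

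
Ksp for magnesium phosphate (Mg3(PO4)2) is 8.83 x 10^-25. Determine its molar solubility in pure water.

Mg3(PO4)2(s) ⇌ 3 Mg^2+(aq) + 2 PO4^3-(aq)
Ksp = [Mg^2+]^3[PO4^3-]^2
Let s = molar solubility. Then [Mg^2+] = 3s and [PO4^3-] = 2s.
Substituting: Ksp = (3s)^3(2s)^2 = 108s^5
Solving, s = (8.83 x 10^-25/108)^(1/5) = 6.06 x 10^-6 M

s ≈ 6.06 x 10^-6 M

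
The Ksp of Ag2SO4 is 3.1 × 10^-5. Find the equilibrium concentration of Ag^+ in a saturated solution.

Ag2SO4(s) ⇌ 2 Ag^+(aq) + SO4^2-(aq)
Ksp = [Ag^+]^2[SO4^2-]
Let s = molar solubility. Then [Ag^+] = 2s and [SO4^2-] = s.
Substituting: Ksp = (2s)^2s = 4s^3
s^3 = 3.1 × 10^-5 / 4, so s = 1.98 × 10^-2 M
[Ag^+] = 2s = 4.0 × 10^-2 M

[Ag^+] ≈ 4.0e-2 M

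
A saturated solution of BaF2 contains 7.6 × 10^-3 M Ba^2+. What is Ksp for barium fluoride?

1.8e-6

BaF2(s) ⇌ Ba^2+ + 2 F^-
Stoichiometry gives [F^-] = (2/1)[Ba^2+] = 1.52 × 10^-2 M.
Ksp = [Ba^2+][F^-]^2
Ksp = 7.6 × 10^-3 × (1.52 x 10^-2)^2 = 1.8 × 10^-6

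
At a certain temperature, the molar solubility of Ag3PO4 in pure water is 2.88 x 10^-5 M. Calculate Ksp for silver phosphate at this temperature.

Ag3PO4(s) ⇌ 3 Ag^+ + PO4^3-
With molar solubility s: [Ag^+] = 3s, [PO4^3-] = s.
Ksp = [Ag^+]^3[PO4^3-]
Ksp = (3s)^3s = 27s^4
Ksp = 27 × (2.88 × 10^-5)^4 = 1.86 x 10^-17

1.86e-17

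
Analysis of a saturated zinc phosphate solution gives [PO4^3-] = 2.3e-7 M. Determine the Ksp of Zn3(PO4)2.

Ksp ≈ 2.2 × 10^-33

Zn3(PO4)2(s) <=> 3 Zn^2+(aq) + 2 PO4^3-(aq)
Stoichiometry gives [Zn^2+] = (3/2)[PO4^3-] = 3.45 × 10^-7 M.
Ksp = [Zn^2+]^3[PO4^3-]^2
Ksp = (3.45 × 10^-7)^3 × (2.3 x 10^-7)^2 = 2.2 × 10^-33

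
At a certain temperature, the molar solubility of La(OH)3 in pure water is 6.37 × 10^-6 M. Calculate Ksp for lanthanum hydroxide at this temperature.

Ksp ≈ 4.45e-20

La(OH)3(s) ⇌ La^3+ + 3 OH^-
For each mole of La(OH)3 that dissolves: [La^3+] = s, [OH^-] = 3s.
Ksp = [La^3+][OH^-]^3
Substituting: Ksp = s(3s)^3 = 27s^4
Ksp = 27 × (6.37 x 10^-6)^4 = 4.45 × 10^-20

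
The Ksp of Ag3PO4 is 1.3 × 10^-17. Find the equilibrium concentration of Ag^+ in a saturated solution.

[Ag^+] = 7.9 × 10^-5 M

Ag3PO4(s) ⇌ 3 Ag^+ + PO4^3-
Ksp = [Ag^+]^3[PO4^3-]
With molar solubility s: [Ag^+] = 3s, [PO4^3-] = s.
Substituting: Ksp = (3s)^3s = 27s^4
Solving, s = (1.3 × 10^-17/27)^(1/4) = 2.63 × 10^-5 M
[Ag^+] = 3s = 7.9 × 10^-5 M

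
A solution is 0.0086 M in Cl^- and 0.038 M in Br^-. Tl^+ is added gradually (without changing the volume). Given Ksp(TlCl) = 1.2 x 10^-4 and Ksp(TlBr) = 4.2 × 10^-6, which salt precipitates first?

Each salt begins to precipitate when Q = Ksp, i.e. when [Tl^+] reaches its threshold.
For TlCl: 1.2 x 10^-4 = 0.0086 × [Tl^+]  ⇒  [Tl^+] = 1.4 × 10^-2 M.
For TlBr: 4.2 × 10^-6 = 0.038 × [Tl^+]  ⇒  [Tl^+] = 1.1 x 10^-4 M.
The salt with the lower threshold [Tl^+] precipitates first: TlBr.

TlBr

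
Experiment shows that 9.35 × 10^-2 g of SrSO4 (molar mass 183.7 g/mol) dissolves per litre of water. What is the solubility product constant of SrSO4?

2.59 × 10^-7

Molar solubility s = (9.35 × 10^-2 g/L) / (183.7 g/mol) = 5.090 x 10^-4 M.
SrSO4(s) ⇌ Sr^2+(aq) + SO4^2-(aq)
For each mole of SrSO4 that dissolves: [Sr^2+] = s, [SO4^2-] = s.
Ksp = [Sr^2+][SO4^2-]
Ksp = s × s = s^2
With s = 5.090 × 10^-4: Ksp = 2.59 x 10^-7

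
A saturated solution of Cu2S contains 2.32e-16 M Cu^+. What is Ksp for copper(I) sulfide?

Cu2S(s) ⇌ 2 Cu^+ + S^2-
Stoichiometry gives [S^2-] = (1/2)[Cu^+] = 1.160 × 10^-16 M.
Ksp = [Cu^+]^2[S^2-]
Ksp = (2.32 × 10^-16)^2 × 1.160 × 10^-16 = 6.24 × 10^-48

Ksp = 6.24e-48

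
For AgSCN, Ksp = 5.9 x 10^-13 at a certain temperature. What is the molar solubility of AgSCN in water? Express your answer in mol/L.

s ≈ 7.7e-7 M

AgSCN(s) ⇌ Ag^+(aq) + SCN^-(aq)
Ksp = [Ag^+][SCN^-]
Let s = molar solubility. Then [Ag^+] = s and [SCN^-] = s.
Ksp = s × s = s^2
s = (5.9 x 10^-13)^(1/2) = 7.7 x 10^-7 M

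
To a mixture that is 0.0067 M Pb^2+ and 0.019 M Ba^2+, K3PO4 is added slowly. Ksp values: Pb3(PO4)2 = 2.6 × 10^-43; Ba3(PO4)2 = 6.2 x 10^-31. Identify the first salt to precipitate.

Pb3(PO4)2

Each salt begins to precipitate when Q = Ksp, i.e. when [PO4^3-] reaches its threshold.
For Pb3(PO4)2: 2.6 × 10^-43 = (0.0067)^3 × [PO4^3-]^2  ⇒  [PO4^3-] = 9.3 × 10^-19 M.
For Ba3(PO4)2: 6.2 x 10^-31 = (0.019)^3 × [PO4^3-]^2  ⇒  [PO4^3-] = 3.0 × 10^-13 M.
The salt with the lower threshold [PO4^3-] precipitates first: Pb3(PO4)2.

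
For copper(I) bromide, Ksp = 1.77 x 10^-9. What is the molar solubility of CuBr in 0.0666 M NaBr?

s ≈ 2.66 × 10^-8 M

CuBr(s) ⇌ Cu^+ + Br^-
Ksp = [Cu^+][Br^-]
Let s = moles of CuBr that dissolve per litre. [Cu^+] = s, [Br^-] = 0.0666 + s ≈ 0.0666 (Ksp is small, so little additional dissolves).
Ksp ≈ s × 0.0666
s = 2.66 × 10^-8 M
Check: s = 2.7 × 10^-8 ≪ 0.0666, so the approximation is valid.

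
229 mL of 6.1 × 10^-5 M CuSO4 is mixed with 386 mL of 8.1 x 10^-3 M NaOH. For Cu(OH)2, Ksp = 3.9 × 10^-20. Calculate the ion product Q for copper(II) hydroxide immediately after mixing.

Q = 5.9 × 10^-10

Total volume = 229 + 386 = 615 mL.
[Cu^2+] = 6.1 × 10^-5 × (229/615) = 2.27 × 10^-5 M
[OH^-] = 8.1 × 10^-3 × (386/615) = 5.08 × 10^-3 M
Cu(OH)2(s) ⇌ Cu^2+(aq) + 2 OH^-(aq), so Q = [Cu^2+][OH^-]^2
Q = (2.27 x 10^-5)(5.08 × 10^-3)^2 = 5.9 x 10^-10
Q > Ksp, so Cu(OH)2 will precipitate.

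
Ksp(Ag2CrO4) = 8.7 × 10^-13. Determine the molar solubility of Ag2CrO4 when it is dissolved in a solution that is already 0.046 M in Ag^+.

s ≈ 4.1 × 10^-10 M

Ag2CrO4(s) ⇌ 2 Ag^+ + CrO4^2-
Ksp = [Ag^+]^2[CrO4^2-]
Let s = moles of Ag2CrO4 that dissolve per litre. [Ag^+] = 0.046 + 2s ≈ 0.046, [CrO4^2-] = s (common-ion effect: Ag^+ is already 0.046 M).
Ksp ≈ (0.046)^2 × s
s = 4.1 × 10^-10 M
Check: 2s = 8.2 × 10^-10 ≪ 0.046, so the approximation is valid.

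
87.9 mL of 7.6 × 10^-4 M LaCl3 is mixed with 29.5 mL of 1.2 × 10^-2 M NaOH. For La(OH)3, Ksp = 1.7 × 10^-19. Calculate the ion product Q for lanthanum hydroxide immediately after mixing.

Q = 1.6 × 10^-11

Total volume = 87.9 + 29.5 = 117.4 mL.
[La^3+] = 7.6 × 10^-4 × (87.9/117.4) = 5.69 × 10^-4 M
[OH^-] = 1.2 x 10^-2 × (29.5/117.4) = 3.02 x 10^-3 M
La(OH)3(s) <=> La^3+(aq) + 3 OH^-(aq), so Q = [La^3+][OH^-]^3
Q = (5.69 × 10^-4)(3.02 × 10^-3)^3 = 1.6 x 10^-11
Q > Ksp, so La(OH)3 will precipitate.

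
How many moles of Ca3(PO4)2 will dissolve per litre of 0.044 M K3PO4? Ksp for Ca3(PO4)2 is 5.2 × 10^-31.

Ca3(PO4)2(s) <=> 3 Ca^2+(aq) + 2 PO4^3-(aq)
Ksp = [Ca^2+]^3[PO4^3-]^2
If s mol/L dissolves here, [Ca^2+] = 3s, [PO4^3-] = 0.044 + 2s ≈ 0.044 (Ksp is small, so little additional dissolves).
Ksp ≈ (3s)^3 × (0.044)^2
s = 2.2 × 10^-10 M
Check: 2s = 4.3 x 10^-10 ≪ 0.044, so the approximation is valid.

2.2e-10 M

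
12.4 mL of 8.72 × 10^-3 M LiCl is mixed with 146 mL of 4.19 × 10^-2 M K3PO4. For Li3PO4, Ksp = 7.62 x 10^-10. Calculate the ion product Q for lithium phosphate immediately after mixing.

1.23 x 10^-11

Total volume = 12.4 + 146 = 158.4 mL.
[Li^+] = 8.72 × 10^-3 × (12.4/158.4) = 6.826 × 10^-4 M
[PO4^3-] = 4.19 x 10^-2 × (146/158.4) = 3.862 × 10^-2 M
Li3PO4(s) <=> 3 Li^+(aq) + PO4^3-(aq), so Q = [Li^+]^3[PO4^3-]
Q = (6.826 x 10^-4)^3(3.862 × 10^-2) = 1.23 x 10^-11
Q < Ksp, so no precipitate of Li3PO4 forms.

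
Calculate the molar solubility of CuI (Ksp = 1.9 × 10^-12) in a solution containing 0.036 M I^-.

CuI(s) ⇌ Cu^+(aq) + I^-(aq)
Ksp = [Cu^+][I^-]
If s mol/L dissolves here, [Cu^+] = s, [I^-] = 0.036 + s ≈ 0.036 (common-ion effect: I^- is already 0.036 M).
Ksp ≈ s × 0.036
s = 5.3 × 10^-11 M
Check: s = 5.3 x 10^-11 ≪ 0.036, so the approximation is valid.

s ≈ 5.3 x 10^-11 M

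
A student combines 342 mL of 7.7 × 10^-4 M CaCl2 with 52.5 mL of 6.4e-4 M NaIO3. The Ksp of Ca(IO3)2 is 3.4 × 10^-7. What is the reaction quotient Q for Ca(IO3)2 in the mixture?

Total volume = 342 + 52.5 = 394.5 mL.
[Ca^2+] = 7.7 × 10^-4 × (342/394.5) = 6.68 × 10^-4 M
[IO3^-] = 6.4 × 10^-4 × (52.5/394.5) = 8.52 x 10^-5 M
Ca(IO3)2(s) ⇌ Ca^2+(aq) + 2 IO3^-(aq), so Q = [Ca^2+][IO3^-]^2
Q = (6.68 × 10^-4)(8.52 × 10^-5)^2 = 4.8 × 10^-12
Q < Ksp, so no precipitate of Ca(IO3)2 forms.

4.8e-12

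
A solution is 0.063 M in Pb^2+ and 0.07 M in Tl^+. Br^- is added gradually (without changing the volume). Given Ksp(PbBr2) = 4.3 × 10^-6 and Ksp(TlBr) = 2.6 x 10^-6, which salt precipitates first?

Precipitation of each salt starts when its ion product equals its Ksp.
For PbBr2: 4.3 × 10^-6 = 0.063 × [Br^-]^2  ⇒  [Br^-] = 8.3 × 10^-3 M.
For TlBr: 2.6 x 10^-6 = 0.07 × [Br^-]  ⇒  [Br^-] = 3.7 x 10^-5 M.
The salt with the lower threshold [Br^-] precipitates first: TlBr.

TlBr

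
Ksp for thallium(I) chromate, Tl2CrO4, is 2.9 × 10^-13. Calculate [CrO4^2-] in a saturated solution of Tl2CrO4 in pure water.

[CrO4^2-] = 4.2e-5 M

Tl2CrO4(s) ⇌ 2 Tl^+ + CrO4^2-
Ksp = [Tl^+]^2[CrO4^2-]
Let s = molar solubility. Then [Tl^+] = 2s and [CrO4^2-] = s.
Substituting: Ksp = (2s)^2s = 4s^3
Solving, s = (2.9 × 10^-13/4)^(1/3) = 4.17 × 10^-5 M
[CrO4^2-] = s = 4.2 x 10^-5 M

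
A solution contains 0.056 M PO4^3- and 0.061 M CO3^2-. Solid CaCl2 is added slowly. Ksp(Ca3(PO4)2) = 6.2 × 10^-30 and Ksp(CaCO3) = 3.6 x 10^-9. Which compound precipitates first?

Precipitation of each salt starts when its ion product equals its Ksp.
For Ca3(PO4)2: 6.2 × 10^-30 = (0.056)^2 × [Ca^2+]^3  ⇒  [Ca^2+] = 1.3 x 10^-9 M.
For CaCO3: 3.6 x 10^-9 = 0.061 × [Ca^2+]  ⇒  [Ca^2+] = 5.9 × 10^-8 M.
The salt with the lower threshold [Ca^2+] precipitates first: Ca3(PO4)2.

Ca3(PO4)2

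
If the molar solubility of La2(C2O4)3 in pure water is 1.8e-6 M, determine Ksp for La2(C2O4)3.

La2(C2O4)3(s) <=> 2 La^3+(aq) + 3 C2O4^2-(aq)
Let s = molar solubility. Then [La^3+] = 2s and [C2O4^2-] = 3s.
Ksp = [La^3+]^2[C2O4^2-]^3
Substituting: Ksp = (2s)^2(3s)^3 = 108s^5
With s = 1.8 × 10^-6: Ksp = 2.0 x 10^-27

Ksp ≈ 2.0 × 10^-27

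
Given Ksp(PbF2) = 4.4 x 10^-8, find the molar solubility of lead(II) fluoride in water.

2.2 × 10^-3 M

PbF2(s) ⇌ Pb^2+(aq) + 2 F^-(aq)
Ksp = [Pb^2+][F^-]^2
If s mol/L of PbF2 dissolves, [Pb^2+] = s and [F^-] = 2s.
So Ksp = s × (2s)^2 = 4s^3
s^3 = 4.4 x 10^-8 / 4, so s = 2.2 × 10^-3 M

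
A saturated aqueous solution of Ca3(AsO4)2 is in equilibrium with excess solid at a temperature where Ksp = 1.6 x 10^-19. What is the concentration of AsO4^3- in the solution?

[AsO4^3-] = 1.4 × 10^-4 M

Ca3(AsO4)2(s) ⇌ 3 Ca^2+ + 2 AsO4^3-
Ksp = [Ca^2+]^3[AsO4^3-]^2
For each mole of Ca3(AsO4)2 that dissolves: [Ca^2+] = 3s, [AsO4^3-] = 2s.
Substituting: Ksp = (3s)^3(2s)^2 = 108s^5
s^5 = 1.6 x 10^-19 / 108, so s = 6.83 x 10^-5 M
[AsO4^3-] = 2s = 1.4 x 10^-4 M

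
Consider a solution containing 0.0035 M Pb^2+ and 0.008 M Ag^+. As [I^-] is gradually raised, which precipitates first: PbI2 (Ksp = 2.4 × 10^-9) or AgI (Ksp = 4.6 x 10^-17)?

Each salt begins to precipitate when Q = Ksp, i.e. when [I^-] reaches its threshold.
For PbI2: 2.4 × 10^-9 = 0.0035 × [I^-]^2  ⇒  [I^-] = 8.3 × 10^-4 M.
For AgI: 4.6 x 10^-17 = 0.008 × [I^-]  ⇒  [I^-] = 5.8 × 10^-15 M.
The salt with the lower threshold [I^-] precipitates first: AgI.

AgI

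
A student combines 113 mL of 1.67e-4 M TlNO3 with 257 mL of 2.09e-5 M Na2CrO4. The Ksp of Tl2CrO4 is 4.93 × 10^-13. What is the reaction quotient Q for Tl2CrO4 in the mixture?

Total volume = 113 + 257 = 370 mL.
[Tl^+] = 1.67 × 10^-4 × (113/370) = 5.100 × 10^-5 M
[CrO4^2-] = 2.09 x 10^-5 × (257/370) = 1.452 x 10^-5 M
Tl2CrO4(s) ⇌ 2 Tl^+(aq) + CrO4^2-(aq), so Q = [Tl^+]^2[CrO4^2-]
Q = (5.100 x 10^-5)^2(1.452 × 10^-5) = 3.78 x 10^-14
Q < Ksp, so no precipitate of Tl2CrO4 forms.

Q = 3.78e-14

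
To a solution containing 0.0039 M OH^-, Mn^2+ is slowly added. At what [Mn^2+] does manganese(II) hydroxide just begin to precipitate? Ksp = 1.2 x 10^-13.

Mn(OH)2(s) ⇌ Mn^2+(aq) + 2 OH^-(aq)
Ksp = [Mn^2+][OH^-]^2
Precipitation begins when Q = Ksp. With [OH^-] = 0.0039 M:
1.2 x 10^-13 = (0.0039)^2 × [Mn^2+]
[Mn^2+] = (1.2 x 10^-13 / 1.52 × 10^-5) = 7.9 × 10^-9 M

7.9 × 10^-9 M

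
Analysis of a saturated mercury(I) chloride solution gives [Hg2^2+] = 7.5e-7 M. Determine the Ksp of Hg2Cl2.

Ksp = 1.7e-18

Hg2Cl2(s) ⇌ Hg2^2+(aq) + 2 Cl^-(aq)
Stoichiometry gives [Cl^-] = (2/1)[Hg2^2+] = 1.50 × 10^-6 M.
Ksp = [Hg2^2+][Cl^-]^2
Ksp = 7.5 × 10^-7 × (1.50 x 10^-6)^2 = 1.7 × 10^-18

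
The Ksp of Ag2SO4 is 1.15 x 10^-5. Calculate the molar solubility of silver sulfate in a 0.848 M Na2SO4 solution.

Ag2SO4(s) ⇌ 2 Ag^+(aq) + SO4^2-(aq)
Ksp = [Ag^+]^2[SO4^2-]
Let s = moles of Ag2SO4 that dissolve per litre. [Ag^+] = 2s, [SO4^2-] = 0.848 + s ≈ 0.848 (common-ion effect: SO4^2- is already 0.848 M).
Ksp ≈ (2s)^2 × 0.848
s = 1.84 × 10^-3 M
Check: s = 1.8 × 10^-3 ≪ 0.848, so the approximation is valid.

s = 1.84 × 10^-3 M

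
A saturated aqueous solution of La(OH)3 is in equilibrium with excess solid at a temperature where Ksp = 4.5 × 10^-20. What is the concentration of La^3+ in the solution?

[La^3+] = 6.4 × 10^-6 M

La(OH)3(s) ⇌ La^3+(aq) + 3 OH^-(aq)
Ksp = [La^3+][OH^-]^3
With molar solubility s: [La^3+] = s, [OH^-] = 3s.
Substituting: Ksp = s(3s)^3 = 27s^4
Solving, s = (4.5 × 10^-20/27)^(1/4) = 6.39 × 10^-6 M
[La^3+] = s = 6.4 × 10^-6 M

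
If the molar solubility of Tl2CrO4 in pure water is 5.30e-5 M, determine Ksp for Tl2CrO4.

Tl2CrO4(s) ⇌ 2 Tl^+ + CrO4^2-
For each mole of Tl2CrO4 that dissolves: [Tl^+] = 2s, [CrO4^2-] = s.
Ksp = [Tl^+]^2[CrO4^2-]
Substituting: Ksp = (2s)^2s = 4s^3
Ksp = 4 × (5.30 × 10^-5)^3 = 5.96 × 10^-13

5.96 × 10^-13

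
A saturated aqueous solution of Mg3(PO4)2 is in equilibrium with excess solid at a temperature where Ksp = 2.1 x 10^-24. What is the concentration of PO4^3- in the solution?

Mg3(PO4)2(s) ⇌ 3 Mg^2+(aq) + 2 PO4^3-(aq)
Ksp = [Mg^2+]^3[PO4^3-]^2
If s mol/L of Mg3(PO4)2 dissolves, [Mg^2+] = 3s and [PO4^3-] = 2s.
Substituting: Ksp = (3s)^3(2s)^2 = 108s^5
s^5 = 2.1 x 10^-24 / 108, so s = 7.21 x 10^-6 M
[PO4^3-] = 2s = 1.4 x 10^-5 M

[PO4^3-] ≈ 1.4 x 10^-5 M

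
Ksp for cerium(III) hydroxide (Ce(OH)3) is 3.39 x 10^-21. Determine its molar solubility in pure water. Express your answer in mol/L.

Ce(OH)3(s) <=> Ce^3+ + 3 OH^-
Ksp = [Ce^3+][OH^-]^3
Let s = molar solubility. Then [Ce^3+] = s and [OH^-] = 3s.
Substituting: Ksp = s(3s)^3 = 27s^4
Solving, s = (3.39 x 10^-21/27)^(1/4) = 3.35 × 10^-6 M

3.35 × 10^-6 M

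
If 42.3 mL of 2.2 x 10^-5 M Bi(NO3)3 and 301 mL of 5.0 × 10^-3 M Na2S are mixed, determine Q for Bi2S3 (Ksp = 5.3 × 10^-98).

Total volume = 42.3 + 301 = 343.3 mL.
[Bi^3+] = 2.2 × 10^-5 × (42.3/343.3) = 2.71 × 10^-6 M
[S^2-] = 5.0 x 10^-3 × (301/343.3) = 4.38 × 10^-3 M
Bi2S3(s) ⇌ 2 Bi^3+(aq) + 3 S^2-(aq), so Q = [Bi^3+]^2[S^2-]^3
Q = (2.71 × 10^-6)^2(4.38 × 10^-3)^3 = 6.2 × 10^-19
Q > Ksp, so Bi2S3 will precipitate.

Q = 6.2e-19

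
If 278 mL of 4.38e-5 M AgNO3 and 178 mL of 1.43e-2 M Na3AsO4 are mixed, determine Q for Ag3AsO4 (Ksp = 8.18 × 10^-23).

Total volume = 278 + 178 = 456 mL.
[Ag^+] = 4.38 x 10^-5 × (278/456) = 2.670 x 10^-5 M
[AsO4^3-] = 1.43 × 10^-2 × (178/456) = 5.582 × 10^-3 M
Ag3AsO4(s) ⇌ 3 Ag^+ + AsO4^3-, so Q = [Ag^+]^3[AsO4^3-]
Q = (2.670 × 10^-5)^3(5.582 x 10^-3) = 1.06 × 10^-16
Q > Ksp, so Ag3AsO4 will precipitate.

Q = 1.06e-16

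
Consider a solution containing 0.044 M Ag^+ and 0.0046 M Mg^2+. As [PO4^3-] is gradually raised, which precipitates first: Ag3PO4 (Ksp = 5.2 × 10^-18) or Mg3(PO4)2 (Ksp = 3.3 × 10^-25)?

Precipitation of each salt starts when its ion product equals its Ksp.
For Ag3PO4: 5.2 × 10^-18 = (0.044)^3 × [PO4^3-]  ⇒  [PO4^3-] = 6.1 x 10^-14 M.
For Mg3(PO4)2: 3.3 × 10^-25 = (0.0046)^3 × [PO4^3-]^2  ⇒  [PO4^3-] = 1.8 × 10^-9 M.
The salt with the lower threshold [PO4^3-] precipitates first: Ag3PO4.

Ag3PO4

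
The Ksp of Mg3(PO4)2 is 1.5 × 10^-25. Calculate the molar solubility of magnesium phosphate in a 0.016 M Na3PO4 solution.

s = 2.8e-8 M

Mg3(PO4)2(s) ⇌ 3 Mg^2+ + 2 PO4^3-
Ksp = [Mg^2+]^3[PO4^3-]^2
Let s be the molar solubility in this solution. [Mg^2+] = 3s, [PO4^3-] = 0.016 + 2s ≈ 0.016 (since PO4^3- from Na3PO4 dominates).
Ksp ≈ (3s)^3 × (0.016)^2
s = 2.8 x 10^-8 M
Check: 2s = 5.6 × 10^-8 ≪ 0.016, so the approximation is valid.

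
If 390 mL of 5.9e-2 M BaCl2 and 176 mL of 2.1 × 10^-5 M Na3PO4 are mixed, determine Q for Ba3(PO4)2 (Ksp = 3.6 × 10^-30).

Total volume = 390 + 176 = 566 mL.
[Ba^2+] = 5.9 x 10^-2 × (390/566) = 4.07 × 10^-2 M
[PO4^3-] = 2.1 × 10^-5 × (176/566) = 6.53 × 10^-6 M
Ba3(PO4)2(s) <=> 3 Ba^2+ + 2 PO4^3-, so Q = [Ba^2+]^3[PO4^3-]^2
Q = (4.07 x 10^-2)^3(6.53 x 10^-6)^2 = 2.9 × 10^-15
Q > Ksp, so Ba3(PO4)2 will precipitate.

Q ≈ 2.9 × 10^-15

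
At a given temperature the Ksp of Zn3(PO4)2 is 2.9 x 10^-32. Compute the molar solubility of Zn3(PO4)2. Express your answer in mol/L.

Zn3(PO4)2(s) <=> 3 Zn^2+ + 2 PO4^3-
Ksp = [Zn^2+]^3[PO4^3-]^2
Let s = molar solubility. Then [Zn^2+] = 3s and [PO4^3-] = 2s.
Substituting: Ksp = (3s)^3(2s)^2 = 108s^5
Solving, s = (2.9 x 10^-32/108)^(1/5) = 1.9 × 10^-7 M

s = 1.9 x 10^-7 M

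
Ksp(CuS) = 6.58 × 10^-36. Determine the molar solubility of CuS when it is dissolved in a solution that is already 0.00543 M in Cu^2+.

s = 1.21e-33 M

CuS(s) ⇌ Cu^2+ + S^2-
Ksp = [Cu^2+][S^2-]
Let s be the molar solubility in this solution. [Cu^2+] = 0.00543 + s ≈ 0.00543, [S^2-] = s (since the Cu^2+ already present dominates).
Ksp ≈ 0.00543 × s
s = 1.21 × 10^-33 M
Check: s = 1.2 × 10^-33 ≪ 0.00543, so the approximation is valid.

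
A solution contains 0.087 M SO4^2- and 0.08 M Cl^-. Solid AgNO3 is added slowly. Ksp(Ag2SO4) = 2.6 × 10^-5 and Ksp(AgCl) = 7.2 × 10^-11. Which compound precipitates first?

Each salt begins to precipitate when Q = Ksp, i.e. when [Ag^+] reaches its threshold.
For Ag2SO4: 2.6 × 10^-5 = 0.087 × [Ag^+]^2  ⇒  [Ag^+] = 1.7 × 10^-2 M.
For AgCl: 7.2 × 10^-11 = 0.08 × [Ag^+]  ⇒  [Ag^+] = 9.0 x 10^-10 M.
The salt with the lower threshold [Ag^+] precipitates first: AgCl.

AgCl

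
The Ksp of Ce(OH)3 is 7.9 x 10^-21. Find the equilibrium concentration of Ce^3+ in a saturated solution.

Ce(OH)3(s) ⇌ Ce^3+ + 3 OH^-
Ksp = [Ce^3+][OH^-]^3
Let s = molar solubility. Then [Ce^3+] = s and [OH^-] = 3s.
Ksp = s(3s)^3 = 27s^4
Solving, s = (7.9 x 10^-21/27)^(1/4) = 4.14 x 10^-6 M
[Ce^3+] = s = 4.1 × 10^-6 M

[Ce^3+] ≈ 4.1e-6 M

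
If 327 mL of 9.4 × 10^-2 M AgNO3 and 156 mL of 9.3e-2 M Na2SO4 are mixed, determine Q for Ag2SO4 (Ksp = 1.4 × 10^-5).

Q ≈ 1.2e-4

Total volume = 327 + 156 = 483 mL.
[Ag^+] = 9.4 × 10^-2 × (327/483) = 6.36 × 10^-2 M
[SO4^2-] = 9.3 × 10^-2 × (156/483) = 3.00 x 10^-2 M
Ag2SO4(s) <=> 2 Ag^+(aq) + SO4^2-(aq), so Q = [Ag^+]^2[SO4^2-]
Q = (6.36 x 10^-2)^2(3.00 x 10^-2) = 1.2 × 10^-4
Q > Ksp, so Ag2SO4 will precipitate.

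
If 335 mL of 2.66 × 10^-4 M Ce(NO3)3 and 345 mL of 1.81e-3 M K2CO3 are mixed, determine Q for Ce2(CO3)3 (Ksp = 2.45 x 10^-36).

Q = 1.33e-17

Total volume = 335 + 345 = 680 mL.
[Ce^3+] = 2.66 × 10^-4 × (335/680) = 1.310 × 10^-4 M
[CO3^2-] = 1.81 × 10^-3 × (345/680) = 9.183 x 10^-4 M
Ce2(CO3)3(s) ⇌ 2 Ce^3+(aq) + 3 CO3^2-(aq), so Q = [Ce^3+]^2[CO3^2-]^3
Q = (1.310 x 10^-4)^2(9.183 x 10^-4)^3 = 1.33 x 10^-17
Q > Ksp, so Ce2(CO3)3 will precipitate.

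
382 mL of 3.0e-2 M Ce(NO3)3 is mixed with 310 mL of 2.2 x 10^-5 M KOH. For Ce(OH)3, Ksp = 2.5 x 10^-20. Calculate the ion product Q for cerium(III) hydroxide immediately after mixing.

Q ≈ 1.6 × 10^-17

Total volume = 382 + 310 = 692 mL.
[Ce^3+] = 3.0 × 10^-2 × (382/692) = 1.66 x 10^-2 M
[OH^-] = 2.2 x 10^-5 × (310/692) = 9.86 x 10^-6 M
Ce(OH)3(s) <=> Ce^3+(aq) + 3 OH^-(aq), so Q = [Ce^3+][OH^-]^3
Q = (1.66 x 10^-2)(9.86 × 10^-6)^3 = 1.6 × 10^-17
Q > Ksp, so Ce(OH)3 will precipitate.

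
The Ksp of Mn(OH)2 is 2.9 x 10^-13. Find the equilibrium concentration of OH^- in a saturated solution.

Mn(OH)2(s) ⇌ Mn^2+(aq) + 2 OH^-(aq)
Ksp = [Mn^2+][OH^-]^2
With molar solubility s: [Mn^2+] = s, [OH^-] = 2s.
So Ksp = s × (2s)^2 = 4s^3
Solving, s = (2.9 x 10^-13/4)^(1/3) = 4.17 x 10^-5 M
[OH^-] = 2s = 8.3 × 10^-5 M

8.3e-5 M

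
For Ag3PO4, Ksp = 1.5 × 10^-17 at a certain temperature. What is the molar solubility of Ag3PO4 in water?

Ag3PO4(s) <=> 3 Ag^+(aq) + PO4^3-(aq)
Ksp = [Ag^+]^3[PO4^3-]
For each mole of Ag3PO4 that dissolves: [Ag^+] = 3s, [PO4^3-] = s.
Ksp = (3s)^3s = 27s^4
Solving, s = (1.5 × 10^-17/27)^(1/4) = 2.7 x 10^-5 M

s = 2.7 × 10^-5 M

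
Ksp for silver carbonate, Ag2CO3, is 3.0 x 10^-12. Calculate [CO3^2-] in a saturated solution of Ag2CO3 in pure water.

[CO3^2-] ≈ 9.1e-5 M

Ag2CO3(s) ⇌ 2 Ag^+(aq) + CO3^2-(aq)
Ksp = [Ag^+]^2[CO3^2-]
Let s = molar solubility. Then [Ag^+] = 2s and [CO3^2-] = s.
Substituting: Ksp = (2s)^2s = 4s^3
Solving, s = (3.0 x 10^-12/4)^(1/3) = 9.09 × 10^-5 M
[CO3^2-] = s = 9.1 × 10^-5 M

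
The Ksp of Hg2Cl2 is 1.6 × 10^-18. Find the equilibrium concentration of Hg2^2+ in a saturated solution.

[Hg2^2+] = 7.4e-7 M

Hg2Cl2(s) <=> Hg2^2+ + 2 Cl^-
Ksp = [Hg2^2+][Cl^-]^2
For each mole of Hg2Cl2 that dissolves: [Hg2^2+] = s, [Cl^-] = 2s.
So Ksp = s × (2s)^2 = 4s^3
s = (1.6 × 10^-18 / 4)^(1/3) = 7.37 × 10^-7 M
[Hg2^2+] = s = 7.4 × 10^-7 M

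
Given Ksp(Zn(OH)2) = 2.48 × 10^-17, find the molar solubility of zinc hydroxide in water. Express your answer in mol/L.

1.84e-6 M

Zn(OH)2(s) ⇌ Zn^2+(aq) + 2 OH^-(aq)
Ksp = [Zn^2+][OH^-]^2
Let s = molar solubility. Then [Zn^2+] = s and [OH^-] = 2s.
So Ksp = s × (2s)^2 = 4s^3
s^3 = 2.48 × 10^-17 / 4, so s = 1.84 x 10^-6 M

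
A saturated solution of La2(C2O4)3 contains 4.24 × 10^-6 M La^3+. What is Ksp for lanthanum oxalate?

La2(C2O4)3(s) ⇌ 2 La^3+ + 3 C2O4^2-
Stoichiometry gives [C2O4^2-] = (3/2)[La^3+] = 6.360 × 10^-6 M.
Ksp = [La^3+]^2[C2O4^2-]^3
Ksp = (4.24 x 10^-6)^2 × (6.360 x 10^-6)^3 = 4.62 x 10^-27

Ksp ≈ 4.62e-27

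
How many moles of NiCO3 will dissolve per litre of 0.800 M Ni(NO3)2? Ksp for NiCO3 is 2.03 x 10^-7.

s ≈ 2.54 x 10^-7 M

NiCO3(s) ⇌ Ni^2+(aq) + CO3^2-(aq)
Ksp = [Ni^2+][CO3^2-]
Let s be the molar solubility in this solution. [Ni^2+] = 0.800 + s ≈ 0.800, [CO3^2-] = s (since Ni^2+ from Ni(NO3)2 dominates).
Ksp ≈ 0.800 × s
s = 2.54 × 10^-7 M
Check: s = 2.5 × 10^-7 ≪ 0.800, so the approximation is valid.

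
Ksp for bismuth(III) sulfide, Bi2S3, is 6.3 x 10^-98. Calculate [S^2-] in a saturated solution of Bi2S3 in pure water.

4.3 × 10^-20 M

Bi2S3(s) ⇌ 2 Bi^3+ + 3 S^2-
Ksp = [Bi^3+]^2[S^2-]^3
If s mol/L of Bi2S3 dissolves, [Bi^3+] = 2s and [S^2-] = 3s.
Substituting: Ksp = (2s)^2(3s)^3 = 108s^5
s^5 = 6.3 x 10^-98 / 108, so s = 1.42 × 10^-20 M
[S^2-] = 3s = 4.3 × 10^-20 M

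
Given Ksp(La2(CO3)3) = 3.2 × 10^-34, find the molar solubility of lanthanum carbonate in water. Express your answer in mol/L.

La2(CO3)3(s) ⇌ 2 La^3+ + 3 CO3^2-
Ksp = [La^3+]^2[CO3^2-]^3
For each mole of La2(CO3)3 that dissolves: [La^3+] = 2s, [CO3^2-] = 3s.
Ksp = (2s)^2(3s)^3 = 108s^5
s = (3.2 × 10^-34 / 108)^(1/5) = 7.8 × 10^-8 M

7.8 × 10^-8 M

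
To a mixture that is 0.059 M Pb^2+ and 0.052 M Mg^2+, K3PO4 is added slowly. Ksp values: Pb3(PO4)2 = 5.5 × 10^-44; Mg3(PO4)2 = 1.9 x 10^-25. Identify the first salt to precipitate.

Pb3(PO4)2

Precipitation of each salt starts when its ion product equals its Ksp.
For Pb3(PO4)2: 5.5 × 10^-44 = (0.059)^3 × [PO4^3-]^2  ⇒  [PO4^3-] = 1.6 x 10^-20 M.
For Mg3(PO4)2: 1.9 x 10^-25 = (0.052)^3 × [PO4^3-]^2  ⇒  [PO4^3-] = 3.7 × 10^-11 M.
The salt with the lower threshold [PO4^3-] precipitates first: Pb3(PO4)2.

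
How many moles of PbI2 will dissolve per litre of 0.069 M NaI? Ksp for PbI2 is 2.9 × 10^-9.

PbI2(s) <=> Pb^2+ + 2 I^-
Ksp = [Pb^2+][I^-]^2
Let s = moles of PbI2 that dissolve per litre. [Pb^2+] = s, [I^-] = 0.069 + 2s ≈ 0.069 (common-ion effect: I^- is already 0.069 M).
Ksp ≈ s × (0.069)^2
s = 6.1 x 10^-7 M
Check: 2s = 1.2 x 10^-6 ≪ 0.069, so the approximation is valid.

s ≈ 6.1 × 10^-7 M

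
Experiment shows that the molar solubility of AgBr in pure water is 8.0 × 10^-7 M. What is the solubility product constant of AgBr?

Ksp = 6.4e-13

AgBr(s) <=> Ag^+ + Br^-
For each mole of AgBr that dissolves: [Ag^+] = s, [Br^-] = s.
Ksp = [Ag^+][Br^-]
Ksp = s^2
With s = 8.0 × 10^-7: Ksp = 6.4 × 10^-13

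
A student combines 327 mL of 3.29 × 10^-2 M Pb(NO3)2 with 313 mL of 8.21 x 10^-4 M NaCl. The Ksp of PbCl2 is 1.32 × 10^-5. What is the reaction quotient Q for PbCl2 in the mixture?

Q = 2.71e-9

Total volume = 327 + 313 = 640 mL.
[Pb^2+] = 3.29 × 10^-2 × (327/640) = 1.681 × 10^-2 M
[Cl^-] = 8.21 x 10^-4 × (313/640) = 4.015 × 10^-4 M
PbCl2(s) ⇌ Pb^2+ + 2 Cl^-, so Q = [Pb^2+][Cl^-]^2
Q = (1.681 × 10^-2)(4.015 × 10^-4)^2 = 2.71 × 10^-9
Q < Ksp, so no precipitate of PbCl2 forms.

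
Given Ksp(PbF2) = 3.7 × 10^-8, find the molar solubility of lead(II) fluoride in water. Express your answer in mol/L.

2.1 × 10^-3 M

PbF2(s) <=> Pb^2+(aq) + 2 F^-(aq)
Ksp = [Pb^2+][F^-]^2
Let s = molar solubility. Then [Pb^2+] = s and [F^-] = 2s.
Substituting: Ksp = s(2s)^2 = 4s^3
s^3 = 3.7 × 10^-8 / 4, so s = 2.1 × 10^-3 M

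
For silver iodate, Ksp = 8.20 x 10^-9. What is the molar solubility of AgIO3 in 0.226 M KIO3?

AgIO3(s) ⇌ Ag^+ + IO3^-
Ksp = [Ag^+][IO3^-]
If s mol/L dissolves here, [Ag^+] = s, [IO3^-] = 0.226 + s ≈ 0.226 (common-ion effect: IO3^- is already 0.226 M).
Ksp ≈ s × 0.226
s = 3.63 × 10^-8 M
Check: s = 3.6 x 10^-8 ≪ 0.226, so the approximation is valid.

s = 3.63 × 10^-8 M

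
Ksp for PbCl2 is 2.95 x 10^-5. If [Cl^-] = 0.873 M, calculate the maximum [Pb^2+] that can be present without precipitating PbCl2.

[Pb^2+] ≈ 3.87 × 10^-5 M

PbCl2(s) ⇌ Pb^2+ + 2 Cl^-
Ksp = [Pb^2+][Cl^-]^2
Precipitation begins when Q = Ksp. With [Cl^-] = 0.873 M:
2.95 x 10^-5 = (0.873)^2 × [Pb^2+]
[Pb^2+] = (2.95 x 10^-5 / 7.621 x 10^-1) = 3.87 × 10^-5 M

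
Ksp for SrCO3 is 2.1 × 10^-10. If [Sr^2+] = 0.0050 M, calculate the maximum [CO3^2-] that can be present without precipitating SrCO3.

4.2e-8 M

SrCO3(s) ⇌ Sr^2+ + CO3^2-
Ksp = [Sr^2+][CO3^2-]
Precipitation begins when Q = Ksp. With [Sr^2+] = 0.0050 M:
2.1 × 10^-10 = (0.0050) × [CO3^2-]
[CO3^2-] = (2.1 × 10^-10 / 5.0 x 10^-3) = 4.2 × 10^-8 M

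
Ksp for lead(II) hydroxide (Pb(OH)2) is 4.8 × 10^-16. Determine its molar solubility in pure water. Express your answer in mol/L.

s ≈ 4.9 × 10^-6 M

Pb(OH)2(s) <=> Pb^2+(aq) + 2 OH^-(aq)
Ksp = [Pb^2+][OH^-]^2
Let s = molar solubility. Then [Pb^2+] = s and [OH^-] = 2s.
Ksp = s(2s)^2 = 4s^3
s = (4.8 × 10^-16 / 4)^(1/3) = 4.9 × 10^-6 M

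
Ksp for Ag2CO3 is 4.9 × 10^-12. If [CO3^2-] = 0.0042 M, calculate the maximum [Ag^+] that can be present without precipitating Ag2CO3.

Ag2CO3(s) ⇌ 2 Ag^+(aq) + CO3^2-(aq)
Ksp = [Ag^+]^2[CO3^2-]
Precipitation begins when Q = Ksp. With [CO3^2-] = 0.0042 M:
4.9 × 10^-12 = (0.0042) × [Ag^+]^2
[Ag^+] = (4.9 × 10^-12 / 4.2 x 10^-3)^(1/2) = 3.4 × 10^-5 M

[Ag^+] = 3.4 x 10^-5 M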